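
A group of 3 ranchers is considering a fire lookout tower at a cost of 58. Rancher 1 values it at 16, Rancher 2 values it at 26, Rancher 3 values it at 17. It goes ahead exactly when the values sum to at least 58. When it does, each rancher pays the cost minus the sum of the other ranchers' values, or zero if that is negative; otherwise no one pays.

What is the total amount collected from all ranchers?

Total value 59 ≥ cost 58, so it is built.
Rancher 1: others sum to 43; max(0, 58 - 43) = 15.
Rancher 2: others sum to 33; max(0, 58 - 33) = 25.
Rancher 3: others sum to 42; max(0, 58 - 42) = 16.
Total collected = 15 + 25 + 16 = 56.

56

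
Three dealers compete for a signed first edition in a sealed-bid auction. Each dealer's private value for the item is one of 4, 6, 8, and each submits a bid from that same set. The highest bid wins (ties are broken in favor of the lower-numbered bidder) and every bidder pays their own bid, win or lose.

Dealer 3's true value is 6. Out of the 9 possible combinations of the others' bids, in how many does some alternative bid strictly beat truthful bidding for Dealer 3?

8

Others bid (4, 6): truth gives -6; bid 8 gives -2 > -6. Violating.
Others bid (4, 8): truth gives -6; bid 4 gives -4 > -6. Violating.
Others bid (6, 4): truth gives -6; bid 8 gives -2 > -6. Violating.
Others bid (6, 6): truth gives -6; bid 8 gives -2 > -6. Violating.
Others bid (4, 4): truth gives 0; no alternative beats it.
(Checking all 9 profiles: 8 have a profitable deviation, 1 does not.)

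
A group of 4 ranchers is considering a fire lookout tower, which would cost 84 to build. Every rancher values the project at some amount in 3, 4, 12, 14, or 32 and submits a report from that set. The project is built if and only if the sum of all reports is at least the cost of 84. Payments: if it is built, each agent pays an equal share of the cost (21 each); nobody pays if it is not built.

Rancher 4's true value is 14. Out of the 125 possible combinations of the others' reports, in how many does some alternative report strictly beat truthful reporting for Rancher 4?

Others report (12, 32, 32): truth gives -7; report 3 gives 0 > -7. Violating.
Others report (14, 32, 32): truth gives -7; report 3 gives 0 > -7. Violating.
Others report (32, 12, 32): truth gives -7; report 3 gives 0 > -7. Violating.
Others report (32, 14, 32): truth gives -7; report 3 gives 0 > -7. Violating.
Others report (3, 3, 3): truth gives 0; no alternative beats it.
Others report (3, 3, 4): truth gives 0; no alternative beats it.
(Checking all 125 profiles: 6 have a profitable deviation, 119 do not.)

6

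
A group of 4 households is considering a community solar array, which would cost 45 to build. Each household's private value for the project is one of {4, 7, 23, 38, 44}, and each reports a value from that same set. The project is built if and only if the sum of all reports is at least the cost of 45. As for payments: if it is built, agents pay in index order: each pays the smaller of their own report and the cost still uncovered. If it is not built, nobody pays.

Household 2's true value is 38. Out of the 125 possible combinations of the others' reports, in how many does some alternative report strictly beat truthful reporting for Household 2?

Others report (4, 4, 23): truth gives 0; report 23 gives 15 > 0. Violating.
Others report (4, 4, 38): truth gives 0; report 4 gives 34 > 0. Violating.
Others report (4, 4, 44): truth gives 0; report 4 gives 34 > 0. Violating.
Others report (4, 7, 23): truth gives 0; report 23 gives 15 > 0. Violating.
Others report (4, 4, 4): truth gives 0; no alternative beats it.
Others report (4, 4, 7): truth gives 0; no alternative beats it.
(Checking all 125 profiles: 88 have a profitable deviation, 37 do not.)

88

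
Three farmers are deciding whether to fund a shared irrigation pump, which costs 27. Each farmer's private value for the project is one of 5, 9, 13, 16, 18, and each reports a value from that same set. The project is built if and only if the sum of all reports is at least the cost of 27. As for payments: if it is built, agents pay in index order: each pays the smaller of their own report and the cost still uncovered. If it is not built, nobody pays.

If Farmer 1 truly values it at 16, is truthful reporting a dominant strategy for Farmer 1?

No

Consider the case where Farmer 2 reports 5 and Farmer 3 reports 9.
Truthful report 16: project built, pays 16, utility 16 - 16 = 0.
Report 13 instead: project built, pays 13, utility 16 - 13 = 3.
Since 3 > 0, reporting 13 is strictly better here, so truthful reporting is not dominant.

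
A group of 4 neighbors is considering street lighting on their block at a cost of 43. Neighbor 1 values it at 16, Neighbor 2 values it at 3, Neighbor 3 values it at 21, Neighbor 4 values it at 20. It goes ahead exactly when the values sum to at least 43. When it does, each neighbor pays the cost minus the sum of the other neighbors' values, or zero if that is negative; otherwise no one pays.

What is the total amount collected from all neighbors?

7

Total value 60 ≥ cost 43, so it is built.
Neighbor 1: others sum to 44; max(0, 43 - 44) = 0.
Neighbor 2: others sum to 57; max(0, 43 - 57) = 0.
Neighbor 3: others sum to 39; max(0, 43 - 39) = 4.
Neighbor 4: others sum to 40; max(0, 43 - 40) = 3.
Total collected = 0 + 0 + 4 + 3 = 7.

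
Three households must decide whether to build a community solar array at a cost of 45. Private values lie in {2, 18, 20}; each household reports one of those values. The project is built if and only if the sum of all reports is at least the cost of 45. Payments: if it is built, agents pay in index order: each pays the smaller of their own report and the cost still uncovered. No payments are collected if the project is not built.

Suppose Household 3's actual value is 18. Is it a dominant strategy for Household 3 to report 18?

Check each profile of the others' reports and compare truth against every alternative report.
Others report (20, 20): truth gives 13, best alternative gives 13.
Others report (18, 20): truth gives 11, best alternative gives 11.
Others report (20, 18): truth gives 11, best alternative gives 11.
Others report (18, 18): truth gives 9, best alternative gives 9.
Others report (2, 2): truth gives 0, best alternative gives 0.
Others report (2, 18): truth gives 0, best alternative gives 0.
(Remaining 3 profiles checked similarly; truth is weakly best in each.)
In every case the truthful report is at least as good as any alternative, so it is a dominant strategy.

Yes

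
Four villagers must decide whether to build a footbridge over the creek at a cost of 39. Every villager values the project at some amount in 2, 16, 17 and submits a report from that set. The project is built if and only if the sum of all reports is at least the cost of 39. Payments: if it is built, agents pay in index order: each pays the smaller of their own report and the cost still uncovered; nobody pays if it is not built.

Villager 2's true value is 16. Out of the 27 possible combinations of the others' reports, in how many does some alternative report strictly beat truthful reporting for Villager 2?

8

Others report (16, 16, 16): truth gives 0; report 2 gives 14 > 0. Violating.
Others report (16, 16, 17): truth gives 0; report 2 gives 14 > 0. Violating.
Others report (16, 17, 16): truth gives 0; report 2 gives 14 > 0. Violating.
Others report (16, 17, 17): truth gives 0; report 2 gives 14 > 0. Violating.
Others report (2, 2, 2): truth gives 0; no alternative beats it.
Others report (2, 2, 16): truth gives 0; no alternative beats it.
(Checking all 27 profiles: 8 have a profitable deviation, 19 do not.)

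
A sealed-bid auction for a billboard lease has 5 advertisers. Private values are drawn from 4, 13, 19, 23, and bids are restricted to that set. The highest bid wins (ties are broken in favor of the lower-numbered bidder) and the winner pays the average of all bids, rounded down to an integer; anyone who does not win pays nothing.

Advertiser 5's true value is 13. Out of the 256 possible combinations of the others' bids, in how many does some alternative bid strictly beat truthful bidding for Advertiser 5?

30

Others bid (4, 4, 4, 13): truth gives 0; bid 19 gives 5 > 0. Violating.
Others bid (4, 4, 4, 19): truth gives 0; bid 23 gives 3 > 0. Violating.
Others bid (4, 4, 13, 4): truth gives 0; bid 19 gives 5 > 0. Violating.
Others bid (4, 4, 13, 13): truth gives 0; bid 19 gives 3 > 0. Violating.
Others bid (4, 4, 4, 4): truth gives 8; no alternative beats it.
Others bid (4, 4, 4, 23): truth gives 0; no alternative beats it.
(Checking all 256 profiles: 30 have a profitable deviation, 226 do not.)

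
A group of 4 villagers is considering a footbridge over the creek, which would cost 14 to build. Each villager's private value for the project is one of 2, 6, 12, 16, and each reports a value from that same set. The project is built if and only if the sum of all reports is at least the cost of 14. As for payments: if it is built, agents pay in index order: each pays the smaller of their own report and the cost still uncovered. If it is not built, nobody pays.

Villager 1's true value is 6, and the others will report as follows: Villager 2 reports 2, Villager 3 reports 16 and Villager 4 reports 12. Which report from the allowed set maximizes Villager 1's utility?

Report 2: project built, pays 2, utility 6 - 2 = 4.
Report 6: project built, pays 6, utility 6 - 6 = 0.
Report 12: project built, pays 12, utility 6 - 12 = -6.
Report 16: project built, pays 14, utility 6 - 14 = -8.
The best choice is 2 with utility 4.

2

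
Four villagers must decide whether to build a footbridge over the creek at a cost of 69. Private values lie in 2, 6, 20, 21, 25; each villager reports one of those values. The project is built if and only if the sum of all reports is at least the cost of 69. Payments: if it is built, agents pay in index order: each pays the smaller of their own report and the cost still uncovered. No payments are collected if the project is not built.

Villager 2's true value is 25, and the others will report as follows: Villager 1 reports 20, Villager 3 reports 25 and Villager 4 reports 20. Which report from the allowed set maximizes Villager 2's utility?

6

Report 2: project not built, utility 0.
Report 6: project built, pays 6, utility 25 - 6 = 19.
Report 20: project built, pays 20, utility 25 - 20 = 5.
Report 21: project built, pays 21, utility 25 - 21 = 4.
Report 25: project built, pays 25, utility 25 - 25 = 0.
The best choice is 6 with utility 19.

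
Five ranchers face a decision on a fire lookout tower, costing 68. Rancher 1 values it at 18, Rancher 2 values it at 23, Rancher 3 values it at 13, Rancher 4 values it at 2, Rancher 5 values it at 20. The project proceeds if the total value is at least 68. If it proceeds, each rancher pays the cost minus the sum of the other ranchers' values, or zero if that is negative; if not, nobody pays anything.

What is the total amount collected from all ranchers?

42

Total value 76 ≥ cost 68, so it is built.
Rancher 1: others sum to 58; max(0, 68 - 58) = 10.
Rancher 2: others sum to 53; max(0, 68 - 53) = 15.
Rancher 3: others sum to 63; max(0, 68 - 63) = 5.
Rancher 4: others sum to 74; max(0, 68 - 74) = 0.
Rancher 5: others sum to 56; max(0, 68 - 56) = 12.
Total collected = 10 + 15 + 5 + 0 + 12 = 42.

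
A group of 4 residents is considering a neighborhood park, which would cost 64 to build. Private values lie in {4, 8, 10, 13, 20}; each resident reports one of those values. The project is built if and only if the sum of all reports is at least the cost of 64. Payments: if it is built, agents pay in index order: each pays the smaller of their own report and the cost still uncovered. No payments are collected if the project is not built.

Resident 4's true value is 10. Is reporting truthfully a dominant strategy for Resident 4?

Yes

Check each profile of the others' reports and compare truth against every alternative report.
Others report (20, 20, 20): truth gives 6, best alternative gives 6.
Others report (4, 4, 4): truth gives 0, best alternative gives 0.
Others report (4, 4, 8): truth gives 0, best alternative gives 0.
Others report (4, 4, 10): truth gives 0, best alternative gives 0.
Others report (4, 4, 13): truth gives 0, best alternative gives 0.
Others report (4, 4, 20): truth gives 0, best alternative gives 0.
(Remaining 119 profiles checked similarly; truth is weakly best in each.)
In every case the truthful report is at least as good as any alternative, so it is a dominant strategy.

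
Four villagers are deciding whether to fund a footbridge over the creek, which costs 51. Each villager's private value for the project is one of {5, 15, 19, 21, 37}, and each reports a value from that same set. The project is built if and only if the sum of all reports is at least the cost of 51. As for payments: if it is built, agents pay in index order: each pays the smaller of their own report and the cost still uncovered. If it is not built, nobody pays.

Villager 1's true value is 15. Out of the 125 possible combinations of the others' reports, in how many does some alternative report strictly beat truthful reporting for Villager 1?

Others report (5, 5, 37): truth gives 0; report 5 gives 10 > 0. Violating.
Others report (5, 15, 37): truth gives 0; report 5 gives 10 > 0. Violating.
Others report (5, 19, 37): truth gives 0; report 5 gives 10 > 0. Violating.
Others report (5, 21, 21): truth gives 0; report 5 gives 10 > 0. Violating.
Others report (5, 5, 5): truth gives 0; no alternative beats it.
Others report (5, 5, 15): truth gives 0; no alternative beats it.
(Checking all 125 profiles: 90 have a profitable deviation, 35 do not.)

90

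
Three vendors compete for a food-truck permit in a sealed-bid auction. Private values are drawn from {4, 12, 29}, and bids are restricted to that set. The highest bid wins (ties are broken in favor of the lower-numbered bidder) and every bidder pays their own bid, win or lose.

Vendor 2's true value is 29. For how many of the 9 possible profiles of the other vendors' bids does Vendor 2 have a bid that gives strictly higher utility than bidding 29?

Others bid (4, 4): truth gives 0; bid 12 gives 17 > 0. Violating.
Others bid (4, 12): truth gives 0; bid 12 gives 17 > 0. Violating.
Others bid (29, 4): truth gives -29; bid 4 gives -4 > -29. Violating.
Others bid (29, 12): truth gives -29; bid 4 gives -4 > -29. Violating.
Others bid (4, 29): truth gives 0; no alternative beats it.
Others bid (12, 4): truth gives 0; no alternative beats it.
(Checking all 9 profiles: 5 have a profitable deviation, 4 do not.)

5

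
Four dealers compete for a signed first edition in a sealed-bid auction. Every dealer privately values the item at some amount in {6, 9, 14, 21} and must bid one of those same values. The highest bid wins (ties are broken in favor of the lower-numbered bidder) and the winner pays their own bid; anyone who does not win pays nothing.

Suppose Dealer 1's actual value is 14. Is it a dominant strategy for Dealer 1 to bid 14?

Consider the case where Dealer 2 bids 6, Dealer 3 bids 6 and Dealer 4 bids 6.
Truthful bid 14: wins, pays 14, utility 14 - 14 = 0.
Bid 6 instead: wins, pays 6, utility 14 - 6 = 8.
Since 8 > 0, bidding 6 is strictly better here, so truthful bidding is not dominant.

No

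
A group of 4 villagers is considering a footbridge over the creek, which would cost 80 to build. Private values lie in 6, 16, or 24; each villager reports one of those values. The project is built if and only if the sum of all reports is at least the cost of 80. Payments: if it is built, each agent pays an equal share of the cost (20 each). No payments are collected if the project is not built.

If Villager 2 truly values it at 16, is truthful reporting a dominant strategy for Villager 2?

Consider the case where Villager 1 reports 16, Villager 3 reports 24 and Villager 4 reports 24.
Truthful report 16: project built, pays 20, utility 16 - 20 = -4.
Report 6 instead: project not built, utility 0.
Since 0 > -4, reporting 6 is strictly better here, so truthful reporting is not dominant.

No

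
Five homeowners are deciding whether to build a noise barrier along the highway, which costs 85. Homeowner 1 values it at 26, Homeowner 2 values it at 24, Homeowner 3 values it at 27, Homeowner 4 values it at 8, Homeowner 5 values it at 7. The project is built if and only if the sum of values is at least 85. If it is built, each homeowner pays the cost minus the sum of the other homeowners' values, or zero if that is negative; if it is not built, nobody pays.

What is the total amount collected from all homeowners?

57

Total value 92 ≥ cost 85, so it is built.
Homeowner 1: others sum to 66; max(0, 85 - 66) = 19.
Homeowner 2: others sum to 68; max(0, 85 - 68) = 17.
Homeowner 3: others sum to 65; max(0, 85 - 65) = 20.
Homeowner 4: others sum to 84; max(0, 85 - 84) = 1.
Homeowner 5: others sum to 85; max(0, 85 - 85) = 0.
Total collected = 19 + 17 + 20 + 1 + 0 = 57.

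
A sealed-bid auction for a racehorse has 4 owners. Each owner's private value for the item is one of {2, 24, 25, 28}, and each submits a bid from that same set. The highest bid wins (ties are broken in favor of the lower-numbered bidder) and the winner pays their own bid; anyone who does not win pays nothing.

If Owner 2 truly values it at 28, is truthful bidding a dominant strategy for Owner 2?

No

Consider the case where Owner 1 bids 2, Owner 3 bids 2 and Owner 4 bids 2.
Truthful bid 28: wins, pays 28, utility 28 - 28 = 0.
Bid 24 instead: wins, pays 24, utility 28 - 24 = 4.
Since 4 > 0, bidding 24 is strictly better here, so truthful bidding is not dominant.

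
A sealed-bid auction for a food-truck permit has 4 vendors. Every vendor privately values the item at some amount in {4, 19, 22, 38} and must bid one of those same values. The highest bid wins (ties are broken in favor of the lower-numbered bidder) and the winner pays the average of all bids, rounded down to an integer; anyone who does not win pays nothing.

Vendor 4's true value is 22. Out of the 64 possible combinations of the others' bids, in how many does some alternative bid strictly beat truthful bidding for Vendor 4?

Others bid (4, 4, 4): truth gives 14; bid 19 gives 15 > 14. Violating.
Others bid (4, 4, 22): truth gives 0; bid 38 gives 5 > 0. Violating.
Others bid (4, 19, 22): truth gives 0; bid 38 gives 2 > 0. Violating.
Others bid (4, 22, 4): truth gives 0; bid 38 gives 5 > 0. Violating.
Others bid (4, 4, 19): truth gives 10; no alternative beats it.
Others bid (4, 4, 38): truth gives 0; no alternative beats it.
(Checking all 64 profiles: 13 have a profitable deviation, 51 do not.)

13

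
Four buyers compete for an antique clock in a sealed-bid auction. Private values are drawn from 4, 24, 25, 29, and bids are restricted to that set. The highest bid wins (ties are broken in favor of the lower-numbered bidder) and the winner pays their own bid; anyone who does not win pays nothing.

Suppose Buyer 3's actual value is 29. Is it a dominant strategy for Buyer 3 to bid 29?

Consider the case where Buyer 1 bids 4, Buyer 2 bids 4 and Buyer 4 bids 4.
Truthful bid 29: wins, pays 29, utility 29 - 29 = 0.
Bid 24 instead: wins, pays 24, utility 29 - 24 = 5.
Since 5 > 0, bidding 24 is strictly better here, so truthful bidding is not dominant.

No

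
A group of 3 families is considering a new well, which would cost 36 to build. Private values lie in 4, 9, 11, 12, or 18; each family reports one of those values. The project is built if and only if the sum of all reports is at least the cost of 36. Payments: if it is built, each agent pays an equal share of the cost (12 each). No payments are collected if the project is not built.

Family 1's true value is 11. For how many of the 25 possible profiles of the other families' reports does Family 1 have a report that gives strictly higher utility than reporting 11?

Others report (9, 18): truth gives -1; report 4 gives 0 > -1. Violating.
Others report (11, 18): truth gives -1; report 4 gives 0 > -1. Violating.
Others report (12, 18): truth gives -1; report 4 gives 0 > -1. Violating.
Others report (18, 9): truth gives -1; report 4 gives 0 > -1. Violating.
Others report (4, 4): truth gives 0; no alternative beats it.
Others report (4, 9): truth gives 0; no alternative beats it.
(Checking all 25 profiles: 6 have a profitable deviation, 19 do not.)

6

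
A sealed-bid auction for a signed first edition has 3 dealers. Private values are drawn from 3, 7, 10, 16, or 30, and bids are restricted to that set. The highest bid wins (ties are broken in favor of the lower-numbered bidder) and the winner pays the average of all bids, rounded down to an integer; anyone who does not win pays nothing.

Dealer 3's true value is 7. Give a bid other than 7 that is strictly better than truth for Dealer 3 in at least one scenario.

Suppose Dealer 1 bids 3 and Dealer 2 bids 7.
Bid 7: loses, pays 0, utility 0.
Bid 10: wins, pays 6, utility 7 - 6 = 1.
So bidding 10 beats truth here (1 > 0).

10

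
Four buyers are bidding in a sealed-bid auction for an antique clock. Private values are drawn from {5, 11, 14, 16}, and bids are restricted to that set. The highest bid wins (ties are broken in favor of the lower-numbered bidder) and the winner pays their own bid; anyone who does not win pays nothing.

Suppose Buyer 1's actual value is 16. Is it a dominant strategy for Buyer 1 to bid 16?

No

Consider the case where Buyer 2 bids 5, Buyer 3 bids 5 and Buyer 4 bids 5.
Truthful bid 16: wins, pays 16, utility 16 - 16 = 0.
Bid 5 instead: wins, pays 5, utility 16 - 5 = 11.
Since 11 > 0, bidding 5 is strictly better here, so truthful bidding is not dominant.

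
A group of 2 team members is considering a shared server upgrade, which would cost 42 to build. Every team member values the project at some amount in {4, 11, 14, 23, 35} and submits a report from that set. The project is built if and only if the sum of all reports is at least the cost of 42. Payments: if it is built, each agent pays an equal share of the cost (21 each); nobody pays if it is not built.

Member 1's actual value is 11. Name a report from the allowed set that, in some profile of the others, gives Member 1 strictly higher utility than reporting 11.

Suppose Member 2 reports 35.
Report 11: project built, pays 21, utility 11 - 21 = -10.
Report 4: project not built, utility 0.
So reporting 4 beats truth here (0 > -10).

4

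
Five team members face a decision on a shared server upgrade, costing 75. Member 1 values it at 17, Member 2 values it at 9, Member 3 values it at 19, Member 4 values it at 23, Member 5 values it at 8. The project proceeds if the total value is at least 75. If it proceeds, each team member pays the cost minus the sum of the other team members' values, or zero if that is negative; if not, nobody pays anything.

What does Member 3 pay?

Total value 76 ≥ cost 75, so the project is built.
The other team members' values sum to 57.
Cost minus that sum is 75 - 57 = 18.

18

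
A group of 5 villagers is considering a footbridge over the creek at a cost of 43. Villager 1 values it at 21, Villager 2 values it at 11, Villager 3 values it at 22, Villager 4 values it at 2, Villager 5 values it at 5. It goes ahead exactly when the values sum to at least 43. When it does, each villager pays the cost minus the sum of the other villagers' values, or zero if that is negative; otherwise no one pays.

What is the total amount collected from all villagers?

7

Total value 61 ≥ cost 43, so it is built.
Villager 1: others sum to 40; max(0, 43 - 40) = 3.
Villager 2: others sum to 50; max(0, 43 - 50) = 0.
Villager 3: others sum to 39; max(0, 43 - 39) = 4.
Villager 4: others sum to 59; max(0, 43 - 59) = 0.
Villager 5: others sum to 56; max(0, 43 - 56) = 0.
Total collected = 3 + 0 + 4 + 0 + 0 = 7.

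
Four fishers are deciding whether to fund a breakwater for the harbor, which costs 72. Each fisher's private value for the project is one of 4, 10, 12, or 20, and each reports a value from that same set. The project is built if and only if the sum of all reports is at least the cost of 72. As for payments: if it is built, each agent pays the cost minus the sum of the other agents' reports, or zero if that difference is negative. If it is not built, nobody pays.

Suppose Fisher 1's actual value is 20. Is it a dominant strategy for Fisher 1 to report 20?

Check each profile of the others' reports and compare truth against every alternative report.
Others report (20, 20, 20): truth gives 8, best alternative gives 8.
Others report (4, 4, 4): truth gives 0, best alternative gives 0.
Others report (4, 4, 10): truth gives 0, best alternative gives 0.
Others report (4, 4, 12): truth gives 0, best alternative gives 0.
Others report (4, 4, 20): truth gives 0, best alternative gives 0.
Others report (4, 10, 4): truth gives 0, best alternative gives 0.
(Remaining 58 profiles checked similarly; truth is weakly best in each.)
In every case the truthful report is at least as good as any alternative, so it is a dominant strategy.

Yes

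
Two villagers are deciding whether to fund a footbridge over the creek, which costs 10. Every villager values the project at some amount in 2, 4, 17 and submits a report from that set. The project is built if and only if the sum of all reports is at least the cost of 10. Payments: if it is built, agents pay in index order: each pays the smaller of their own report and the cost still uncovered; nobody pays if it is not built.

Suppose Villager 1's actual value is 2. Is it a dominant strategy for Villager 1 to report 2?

Yes

Check each profile of the others' reports and compare truth against every alternative report.
Others report (17): truth gives 0, best alternative gives -2.
Others report (2): truth gives 0, best alternative gives 0.
Others report (4): truth gives 0, best alternative gives 0.
In every case the truthful report is at least as good as any alternative, so it is a dominant strategy.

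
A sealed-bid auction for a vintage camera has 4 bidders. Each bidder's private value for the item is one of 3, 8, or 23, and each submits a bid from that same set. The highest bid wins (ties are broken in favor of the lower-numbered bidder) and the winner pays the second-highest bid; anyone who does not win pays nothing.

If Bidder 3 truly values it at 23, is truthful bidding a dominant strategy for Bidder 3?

Yes

Check each profile of the others' bids and compare truth against every alternative bid.
Others bid (3, 8, 3): truth gives 15, best alternative gives 0.
Others bid (3, 8, 8): truth gives 15, best alternative gives 0.
Others bid (8, 3, 3): truth gives 15, best alternative gives 0.
Others bid (8, 3, 8): truth gives 15, best alternative gives 0.
Others bid (8, 8, 3): truth gives 15, best alternative gives 0.
Others bid (8, 8, 8): truth gives 15, best alternative gives 0.
(Remaining 21 profiles checked similarly; truth is weakly best in each.)
In every case the truthful bid is at least as good as any alternative, so it is a dominant strategy.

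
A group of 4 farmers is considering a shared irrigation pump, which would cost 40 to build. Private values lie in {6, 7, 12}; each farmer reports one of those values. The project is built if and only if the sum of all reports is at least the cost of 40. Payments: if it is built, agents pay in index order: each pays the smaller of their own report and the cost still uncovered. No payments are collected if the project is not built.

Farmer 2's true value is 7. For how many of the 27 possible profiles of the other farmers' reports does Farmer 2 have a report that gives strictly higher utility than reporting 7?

1

Others report (12, 12, 12): truth gives 0; report 6 gives 1 > 0. Violating.
Others report (6, 6, 6): truth gives 0; no alternative beats it.
Others report (6, 6, 7): truth gives 0; no alternative beats it.
(Checking all 27 profiles: 1 has a profitable deviation, 26 do not.)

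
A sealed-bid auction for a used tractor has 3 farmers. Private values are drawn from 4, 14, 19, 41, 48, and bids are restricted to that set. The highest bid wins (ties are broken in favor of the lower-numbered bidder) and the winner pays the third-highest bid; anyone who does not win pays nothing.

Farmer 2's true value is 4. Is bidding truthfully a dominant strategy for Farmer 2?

Yes

Check each profile of the others' bids and compare truth against every alternative bid.
Others bid (4, 4): truth gives 0, best alternative gives 0.
Others bid (4, 14): truth gives 0, best alternative gives 0.
Others bid (4, 19): truth gives 0, best alternative gives 0.
Others bid (4, 41): truth gives 0, best alternative gives 0.
Others bid (4, 48): truth gives 0, best alternative gives 0.
Others bid (14, 4): truth gives 0, best alternative gives 0.
(Remaining 19 profiles checked similarly; truth is weakly best in each.)
In every case the truthful bid is at least as good as any alternative, so it is a dominant strategy.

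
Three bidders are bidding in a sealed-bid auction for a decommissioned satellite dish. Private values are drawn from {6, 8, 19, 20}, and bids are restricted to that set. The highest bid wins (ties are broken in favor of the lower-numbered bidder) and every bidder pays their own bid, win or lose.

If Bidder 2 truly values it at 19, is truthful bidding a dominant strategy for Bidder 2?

Consider the case where Bidder 1 bids 6 and Bidder 3 bids 6.
Truthful bid 19: wins, pays 19, utility 19 - 19 = 0.
Bid 8 instead: wins, pays 8, utility 19 - 8 = 11.
Since 11 > 0, bidding 8 is strictly better here, so truthful bidding is not dominant.

No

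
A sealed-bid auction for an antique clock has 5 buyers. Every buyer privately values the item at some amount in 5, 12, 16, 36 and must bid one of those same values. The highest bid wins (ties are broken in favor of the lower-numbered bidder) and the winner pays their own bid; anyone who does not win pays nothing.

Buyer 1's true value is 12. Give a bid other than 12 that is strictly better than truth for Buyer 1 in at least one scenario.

5

Suppose Buyer 2 bids 5, Buyer 3 bids 5, Buyer 4 bids 5 and Buyer 5 bids 5.
Bid 12: wins, pays 12, utility 12 - 12 = 0.
Bid 5: wins, pays 5, utility 12 - 5 = 7.
So bidding 5 beats truth here (7 > 0).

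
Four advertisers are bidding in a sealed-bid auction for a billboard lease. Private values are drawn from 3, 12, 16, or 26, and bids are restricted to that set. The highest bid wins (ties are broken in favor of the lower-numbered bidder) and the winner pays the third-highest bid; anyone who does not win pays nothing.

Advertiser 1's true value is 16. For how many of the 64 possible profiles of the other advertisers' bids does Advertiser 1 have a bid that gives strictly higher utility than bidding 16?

Others bid (3, 3, 26): truth gives 0; bid 26 gives 13 > 0. Violating.
Others bid (3, 12, 26): truth gives 0; bid 26 gives 4 > 0. Violating.
Others bid (3, 26, 3): truth gives 0; bid 26 gives 13 > 0. Violating.
Others bid (3, 26, 12): truth gives 0; bid 26 gives 4 > 0. Violating.
Others bid (3, 3, 3): truth gives 13; no alternative beats it.
Others bid (3, 3, 12): truth gives 13; no alternative beats it.
(Checking all 64 profiles: 12 have a profitable deviation, 52 do not.)

12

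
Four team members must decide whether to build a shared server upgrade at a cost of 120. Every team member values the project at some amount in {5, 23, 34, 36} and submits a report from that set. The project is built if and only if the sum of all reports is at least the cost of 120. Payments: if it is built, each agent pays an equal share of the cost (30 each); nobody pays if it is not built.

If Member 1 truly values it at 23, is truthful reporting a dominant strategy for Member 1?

Consider the case where Member 2 reports 34, Member 3 reports 34 and Member 4 reports 34.
Truthful report 23: project built, pays 30, utility 23 - 30 = -7.
Report 5 instead: project not built, utility 0.
Since 0 > -7, reporting 5 is strictly better here, so truthful reporting is not dominant.

No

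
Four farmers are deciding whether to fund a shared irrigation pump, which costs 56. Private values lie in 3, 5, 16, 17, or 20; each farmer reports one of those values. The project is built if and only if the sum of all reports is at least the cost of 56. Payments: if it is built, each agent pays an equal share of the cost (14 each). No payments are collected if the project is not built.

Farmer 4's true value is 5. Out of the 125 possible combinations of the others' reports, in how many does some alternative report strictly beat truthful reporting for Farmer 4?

Others report (16, 16, 20): truth gives -9; report 3 gives 0 > -9. Violating.
Others report (16, 20, 16): truth gives -9; report 3 gives 0 > -9. Violating.
Others report (17, 17, 17): truth gives -9; report 3 gives 0 > -9. Violating.
Others report (20, 16, 16): truth gives -9; report 3 gives 0 > -9. Violating.
Others report (3, 3, 3): truth gives 0; no alternative beats it.
Others report (3, 3, 5): truth gives 0; no alternative beats it.
(Checking all 125 profiles: 4 have a profitable deviation, 121 do not.)

4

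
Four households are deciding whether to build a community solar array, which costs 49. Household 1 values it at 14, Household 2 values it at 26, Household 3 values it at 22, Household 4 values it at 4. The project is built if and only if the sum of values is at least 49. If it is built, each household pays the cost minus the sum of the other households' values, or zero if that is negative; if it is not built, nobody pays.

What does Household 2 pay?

Total value 66 ≥ cost 49, so the project is built.
The other households' values sum to 40.
Cost minus that sum is 49 - 40 = 9.

9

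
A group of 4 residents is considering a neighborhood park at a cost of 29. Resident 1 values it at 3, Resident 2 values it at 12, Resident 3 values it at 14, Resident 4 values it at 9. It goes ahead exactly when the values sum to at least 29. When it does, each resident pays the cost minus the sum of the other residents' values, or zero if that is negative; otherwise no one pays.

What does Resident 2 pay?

Total value 38 ≥ cost 29, so the project is built.
The other residents' values sum to 26.
Cost minus that sum is 29 - 26 = 3.

3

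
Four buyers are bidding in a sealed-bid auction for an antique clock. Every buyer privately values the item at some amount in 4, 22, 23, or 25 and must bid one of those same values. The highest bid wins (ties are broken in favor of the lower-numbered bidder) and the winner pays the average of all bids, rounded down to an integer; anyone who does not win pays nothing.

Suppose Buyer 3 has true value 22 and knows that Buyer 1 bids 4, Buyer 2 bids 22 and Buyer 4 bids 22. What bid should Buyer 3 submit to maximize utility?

23

Bid 4: loses, pays 0, utility 0.
Bid 22: loses, pays 0, utility 0.
Bid 23: wins, pays 17, utility 22 - 17 = 5.
Bid 25: wins, pays 18, utility 22 - 18 = 4.
The best choice is 23 with utility 5.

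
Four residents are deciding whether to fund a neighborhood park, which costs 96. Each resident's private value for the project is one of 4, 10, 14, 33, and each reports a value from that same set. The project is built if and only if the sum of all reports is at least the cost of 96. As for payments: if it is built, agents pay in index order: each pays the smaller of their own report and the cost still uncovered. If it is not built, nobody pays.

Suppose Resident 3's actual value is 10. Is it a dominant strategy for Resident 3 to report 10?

No

Consider the case where Resident 1 reports 33, Resident 2 reports 33 and Resident 4 reports 33.
Truthful report 10: project built, pays 10, utility 10 - 10 = 0.
Report 4 instead: project built, pays 4, utility 10 - 4 = 6.
Since 6 > 0, reporting 4 is strictly better here, so truthful reporting is not dominant.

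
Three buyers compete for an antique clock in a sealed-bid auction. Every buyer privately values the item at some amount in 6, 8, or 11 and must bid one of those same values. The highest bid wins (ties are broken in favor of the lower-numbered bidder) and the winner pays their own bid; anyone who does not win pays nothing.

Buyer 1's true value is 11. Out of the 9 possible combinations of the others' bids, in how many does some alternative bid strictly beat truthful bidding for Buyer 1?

Others bid (6, 6): truth gives 0; bid 6 gives 5 > 0. Violating.
Others bid (6, 8): truth gives 0; bid 8 gives 3 > 0. Violating.
Others bid (8, 6): truth gives 0; bid 8 gives 3 > 0. Violating.
Others bid (8, 8): truth gives 0; bid 8 gives 3 > 0. Violating.
Others bid (6, 11): truth gives 0; no alternative beats it.
Others bid (8, 11): truth gives 0; no alternative beats it.
(Checking all 9 profiles: 4 have a profitable deviation, 5 do not.)

4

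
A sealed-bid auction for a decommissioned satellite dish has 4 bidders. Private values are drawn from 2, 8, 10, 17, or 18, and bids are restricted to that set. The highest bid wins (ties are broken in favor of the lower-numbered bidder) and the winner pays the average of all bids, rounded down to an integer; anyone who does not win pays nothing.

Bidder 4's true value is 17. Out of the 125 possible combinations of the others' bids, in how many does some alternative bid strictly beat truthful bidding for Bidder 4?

44

Others bid (2, 2, 2): truth gives 12; bid 8 gives 14 > 12. Violating.
Others bid (2, 2, 8): truth gives 10; bid 10 gives 12 > 10. Violating.
Others bid (2, 2, 17): truth gives 0; bid 18 gives 8 > 0. Violating.
Others bid (2, 8, 2): truth gives 10; bid 10 gives 12 > 10. Violating.
Others bid (2, 2, 10): truth gives 10; no alternative beats it.
Others bid (2, 2, 18): truth gives 0; no alternative beats it.
(Checking all 125 profiles: 44 have a profitable deviation, 81 do not.)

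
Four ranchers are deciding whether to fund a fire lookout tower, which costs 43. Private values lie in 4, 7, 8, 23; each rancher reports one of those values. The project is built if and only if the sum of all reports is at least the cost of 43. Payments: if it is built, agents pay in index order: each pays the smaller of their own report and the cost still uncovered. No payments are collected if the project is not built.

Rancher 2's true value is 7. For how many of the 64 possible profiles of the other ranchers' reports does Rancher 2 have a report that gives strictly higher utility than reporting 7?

Others report (4, 23, 23): truth gives 0; report 4 gives 3 > 0. Violating.
Others report (7, 23, 23): truth gives 0; report 4 gives 3 > 0. Violating.
Others report (8, 8, 23): truth gives 0; report 4 gives 3 > 0. Violating.
Others report (8, 23, 8): truth gives 0; report 4 gives 3 > 0. Violating.
Others report (4, 4, 4): truth gives 0; no alternative beats it.
Others report (4, 4, 7): truth gives 0; no alternative beats it.
(Checking all 64 profiles: 13 have a profitable deviation, 51 do not.)

13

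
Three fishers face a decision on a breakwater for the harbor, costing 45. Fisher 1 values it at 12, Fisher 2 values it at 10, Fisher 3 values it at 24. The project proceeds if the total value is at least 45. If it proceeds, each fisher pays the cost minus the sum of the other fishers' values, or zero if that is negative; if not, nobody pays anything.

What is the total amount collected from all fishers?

43

Total value 46 ≥ cost 45, so it is built.
Fisher 1: others sum to 34; max(0, 45 - 34) = 11.
Fisher 2: others sum to 36; max(0, 45 - 36) = 9.
Fisher 3: others sum to 22; max(0, 45 - 22) = 23.
Total collected = 11 + 9 + 23 = 43.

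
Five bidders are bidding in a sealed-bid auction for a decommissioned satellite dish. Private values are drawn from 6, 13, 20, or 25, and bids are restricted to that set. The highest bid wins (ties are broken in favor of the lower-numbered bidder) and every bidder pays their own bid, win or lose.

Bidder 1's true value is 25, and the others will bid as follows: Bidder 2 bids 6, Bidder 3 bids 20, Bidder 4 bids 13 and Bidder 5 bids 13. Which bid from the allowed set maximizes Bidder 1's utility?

Bid 6: loses but pays 6, utility -6.
Bid 13: loses but pays 13, utility -13.
Bid 20: wins, pays 20, utility 25 - 20 = 5.
Bid 25: wins, pays 25, utility 25 - 25 = 0.
The best choice is 20 with utility 5.

20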